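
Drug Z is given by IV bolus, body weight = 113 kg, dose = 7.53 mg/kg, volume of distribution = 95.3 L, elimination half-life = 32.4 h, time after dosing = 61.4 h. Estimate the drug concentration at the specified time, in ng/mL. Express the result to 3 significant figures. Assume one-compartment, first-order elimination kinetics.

2400 ng/mL

Total dose = 7.53 × 113 = 850.9 mg
C₀ = Dose / Vd = 850.9 / 95.3 = 8.929 mg/L
k = ln2 / t½ = 0.693147 / 32.4 = 0.02139 h⁻¹
C = C₀ · e^(−k·t) = 8.929 × e^(−0.02139 × 61.4)
  = 8.929 × 0.2689 = 2.401 mg/L
Convert: 2.401 mg/L × 1000 = 2401 ng/mL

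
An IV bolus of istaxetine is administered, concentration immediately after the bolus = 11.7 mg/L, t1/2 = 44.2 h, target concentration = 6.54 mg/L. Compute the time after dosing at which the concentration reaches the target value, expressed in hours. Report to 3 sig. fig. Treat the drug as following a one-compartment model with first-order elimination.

k = ln2 / t½ = 0.693147 / 44.2 = 0.01568 h⁻¹
t = ln(C₀ / C) / k = ln(11.70 / 6.54) / 0.01568
  = ln(1.789) / 0.01568 = 0.5817 / 0.01568 = 37.10 h

37.1 h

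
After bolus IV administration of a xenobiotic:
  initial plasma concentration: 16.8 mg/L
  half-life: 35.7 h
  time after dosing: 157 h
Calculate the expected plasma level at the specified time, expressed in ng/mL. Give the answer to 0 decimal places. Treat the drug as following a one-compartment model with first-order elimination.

k = ln2 / t½ = 0.693147 / 35.7 = 0.01942 h⁻¹
C = C₀ · e^(−k·t) = 16.80 × e^(−0.01942 × 157)
  = 16.80 × 0.04741 = 0.7965 mg/L
Convert: 0.7965 mg/L × 1000 = 796.5 ng/mL

797 ng/mL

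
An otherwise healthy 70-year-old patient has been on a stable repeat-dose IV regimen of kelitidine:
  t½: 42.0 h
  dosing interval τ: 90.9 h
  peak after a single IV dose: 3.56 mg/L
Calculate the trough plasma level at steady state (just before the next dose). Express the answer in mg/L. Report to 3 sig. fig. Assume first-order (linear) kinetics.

1.02 mg/L

k = ln2 / t½ = 0.693147 / 42.0 = 0.01650 h⁻¹
e^(−kτ) = e^(−0.01650 × 90.9) = 0.2232
Accumulation ratio R = 1 / (1 − e^(−kτ)) = 1 / (1 − 0.2232) = 1.287
Steady-state trough = C₀ × R × e^(−kτ) = 3.56 × 1.287 × 0.2232 = 1.023 mg/L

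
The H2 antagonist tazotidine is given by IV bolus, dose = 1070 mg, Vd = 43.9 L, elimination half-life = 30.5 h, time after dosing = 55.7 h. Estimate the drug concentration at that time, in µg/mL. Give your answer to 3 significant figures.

C₀ = Dose / Vd = 1070 / 43.9 = 24.37 mg/L
k = ln2 / t½ = 0.693147 / 30.5 = 0.02273 h⁻¹
C = C₀ · e^(−k·t) = 24.37 × e^(−0.02273 × 55.7)
  = 24.37 × 0.2819 = 6.870 mg/L
(6.870 mg/L = 6.870 µg/mL)

6.87 µg/mL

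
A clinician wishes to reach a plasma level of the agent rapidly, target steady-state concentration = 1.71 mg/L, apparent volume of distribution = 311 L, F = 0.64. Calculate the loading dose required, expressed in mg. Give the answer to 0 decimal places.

831 mg

LD = Css × Vd / F = 1.71 × 311 / 0.64 = 831.0 mg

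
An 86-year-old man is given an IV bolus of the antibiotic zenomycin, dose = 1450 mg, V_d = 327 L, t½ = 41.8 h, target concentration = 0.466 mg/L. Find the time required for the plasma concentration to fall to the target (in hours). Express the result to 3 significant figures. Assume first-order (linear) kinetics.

136 h

C₀ = Dose / Vd = 1450 / 327 = 4.434 mg/L
k = ln2 / t½ = 0.693147 / 41.8 = 0.01658 h⁻¹
t = ln(C₀ / C) / k = ln(4.434 / 0.466) / 0.01658
  = ln(9.515) / 0.01658 = 2.253 / 0.01658 = 135.9 h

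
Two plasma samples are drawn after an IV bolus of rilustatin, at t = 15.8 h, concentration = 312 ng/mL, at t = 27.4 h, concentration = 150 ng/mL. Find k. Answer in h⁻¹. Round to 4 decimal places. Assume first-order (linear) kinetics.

0.0631 h⁻¹

k = ln(C₁/C₂) / (t₂ − t₁) = ln(312/150) / (27.4 − 15.8)
  = 0.7324 / 11.60 = 0.06314 h⁻¹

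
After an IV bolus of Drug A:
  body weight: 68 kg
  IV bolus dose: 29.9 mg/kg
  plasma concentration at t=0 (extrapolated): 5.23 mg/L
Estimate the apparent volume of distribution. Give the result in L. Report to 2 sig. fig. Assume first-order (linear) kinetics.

390 L

Dose = 29.9 × 68 = 2033 mg
Vd = Dose / C₀ = 2033 / 5.23 = 388.7 L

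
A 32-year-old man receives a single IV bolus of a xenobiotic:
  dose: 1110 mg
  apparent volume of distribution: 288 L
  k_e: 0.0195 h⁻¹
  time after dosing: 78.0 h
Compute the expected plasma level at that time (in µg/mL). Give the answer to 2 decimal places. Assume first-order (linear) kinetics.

C₀ = Dose / Vd = 1110 / 288 = 3.854 mg/L
C = C₀ · e^(−k·t) = 3.854 × e^(−0.01950 × 78.0)
  = 3.854 × 0.2185 = 0.8421 mg/L
(0.8421 mg/L = 0.8421 µg/mL)

0.84 µg/mL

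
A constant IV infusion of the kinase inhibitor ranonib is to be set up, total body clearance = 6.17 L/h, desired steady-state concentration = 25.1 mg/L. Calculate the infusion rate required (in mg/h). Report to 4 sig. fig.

At steady state, infusion rate R₀ = Css × CL = 25.1 × 6.170 = 154.9 mg/h

154.9 mg/h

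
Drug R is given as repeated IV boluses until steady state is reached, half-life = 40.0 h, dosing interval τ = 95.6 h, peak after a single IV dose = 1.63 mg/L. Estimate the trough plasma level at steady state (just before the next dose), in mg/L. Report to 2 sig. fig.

0.38 mg/L

k = ln2 / t½ = 0.693147 / 40.0 = 0.01733 h⁻¹
e^(−kτ) = e^(−0.01733 × 95.6) = 0.1908
Accumulation ratio R = 1 / (1 − e^(−kτ)) = 1 / (1 − 0.1908) = 1.236
Steady-state trough = C₀ × R × e^(−kτ) = 1.63 × 1.236 × 0.1908 = 0.3844 mg/L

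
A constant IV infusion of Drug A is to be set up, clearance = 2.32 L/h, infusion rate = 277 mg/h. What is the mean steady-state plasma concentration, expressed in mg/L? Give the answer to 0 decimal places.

At steady state Css = R₀ / CL = 277 / 2.320 = 119.4 mg/L

119 mg/L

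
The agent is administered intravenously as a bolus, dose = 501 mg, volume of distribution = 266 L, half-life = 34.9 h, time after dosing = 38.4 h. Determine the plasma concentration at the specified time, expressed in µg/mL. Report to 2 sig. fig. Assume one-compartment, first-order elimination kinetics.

C₀ = Dose / Vd = 501.0 / 266 = 1.883 mg/L
k = ln2 / t½ = 0.693147 / 34.9 = 0.01986 h⁻¹
C = C₀ · e^(−k·t) = 1.883 × e^(−0.01986 × 38.4)
  = 1.883 × 0.4664 = 0.8782 mg/L
(0.8782 mg/L = 0.8782 µg/mL)

0.88 µg/mL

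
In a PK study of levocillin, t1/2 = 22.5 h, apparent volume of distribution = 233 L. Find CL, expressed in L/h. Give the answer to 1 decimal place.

k = ln2 / t½ = 0.693147 / 22.5 = 0.03081 h⁻¹
CL = k × Vd = 0.03081 × 233 = 7.179 L/h

7.2 L/h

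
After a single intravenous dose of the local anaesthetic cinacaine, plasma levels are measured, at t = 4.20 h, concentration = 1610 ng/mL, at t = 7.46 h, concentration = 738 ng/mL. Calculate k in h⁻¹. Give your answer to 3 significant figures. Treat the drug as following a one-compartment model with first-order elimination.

k = ln(C₁/C₂) / (t₂ − t₁) = ln(1610/738) / (7.46 − 4.20)
  = 0.7800 / 3.260 = 0.2393 h⁻¹

0.239 h⁻¹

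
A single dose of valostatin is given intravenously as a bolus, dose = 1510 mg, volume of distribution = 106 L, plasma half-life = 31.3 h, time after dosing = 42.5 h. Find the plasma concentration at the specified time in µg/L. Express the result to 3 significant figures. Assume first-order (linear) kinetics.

C₀ = Dose / Vd = 1510 / 106 = 14.25 mg/L
k = ln2 / t½ = 0.693147 / 31.3 = 0.02215 h⁻¹
C = C₀ · e^(−k·t) = 14.25 × e^(−0.02215 × 42.5)
  = 14.25 × 0.3901 = 5.559 mg/L
Convert: 5.559 mg/L × 1000 = 5559 µg/L

5560 µg/L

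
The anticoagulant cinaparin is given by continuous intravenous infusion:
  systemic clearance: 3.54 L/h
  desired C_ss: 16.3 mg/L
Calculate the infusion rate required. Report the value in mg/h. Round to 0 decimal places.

58 mg/h

At steady state, infusion rate R₀ = Css × CL = 16.3 × 3.540 = 57.70 mg/h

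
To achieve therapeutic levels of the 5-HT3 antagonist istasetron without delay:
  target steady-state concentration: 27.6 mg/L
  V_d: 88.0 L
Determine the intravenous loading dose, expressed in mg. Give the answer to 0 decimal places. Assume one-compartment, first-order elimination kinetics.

LD = Css × Vd = 27.6 × 88.0 = 2429 mg

2429 mg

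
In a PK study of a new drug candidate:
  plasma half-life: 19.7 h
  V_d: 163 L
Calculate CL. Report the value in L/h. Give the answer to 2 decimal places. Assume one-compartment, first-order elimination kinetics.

5.74 L/h

k = ln2 / t½ = 0.693147 / 19.7 = 0.03519 h⁻¹
CL = k × Vd = 0.03519 × 163 = 5.736 L/h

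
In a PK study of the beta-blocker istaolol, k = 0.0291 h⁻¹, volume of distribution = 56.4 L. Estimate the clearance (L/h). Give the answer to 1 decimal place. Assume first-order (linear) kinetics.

1.6 L/h

CL = k × Vd = 0.0291 × 56.4 = 1.641 L/h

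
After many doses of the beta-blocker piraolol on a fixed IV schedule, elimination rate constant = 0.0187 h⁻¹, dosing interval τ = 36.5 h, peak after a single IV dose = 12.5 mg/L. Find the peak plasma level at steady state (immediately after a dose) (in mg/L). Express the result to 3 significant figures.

25.3 mg/L

e^(−kτ) = e^(−0.01870 × 36.5) = 0.5053
Accumulation ratio R = 1 / (1 − e^(−kτ)) = 1 / (1 − 0.5053) = 2.021
Steady-state peak = C₀ × R = 12.5 × 2.021 = 25.26 mg/L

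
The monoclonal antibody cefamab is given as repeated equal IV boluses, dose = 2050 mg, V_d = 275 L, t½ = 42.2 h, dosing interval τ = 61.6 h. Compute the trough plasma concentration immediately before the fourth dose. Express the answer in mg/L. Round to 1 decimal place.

4.1 mg/L

C₀ per dose = Dose / Vd = 2050 / 275 = 7.455 mg/L
k = ln2 / t½ = 0.693147 / 42.2 = 0.01643 h⁻¹
Fraction remaining after one interval: r = e^(−kτ) = e^(−0.01643 × 61.6) = 0.3635
Before dose 4, 3 doses have been given (aged 1τ, 2τ, 3τ).
C_trough = C₀ × (r + r² + … + r^3) = C₀ × r(1−r^3)/(1−r)
        = 7.455 × 0.3635 × (1 − 0.04803) / (1 − 0.3635) = 4.053 mg/L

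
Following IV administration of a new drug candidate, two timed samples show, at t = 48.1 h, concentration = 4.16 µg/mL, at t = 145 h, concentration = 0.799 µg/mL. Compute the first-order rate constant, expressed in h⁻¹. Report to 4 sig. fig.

k = ln(C₁/C₂) / (t₂ − t₁) = ln(4.16/0.799) / (145 − 48.1)
  = 1.650 / 96.90 = 0.01703 h⁻¹

0.01703 h⁻¹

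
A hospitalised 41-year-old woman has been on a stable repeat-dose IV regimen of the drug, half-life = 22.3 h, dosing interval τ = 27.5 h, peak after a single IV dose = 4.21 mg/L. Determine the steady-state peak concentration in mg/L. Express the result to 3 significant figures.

k = ln2 / t½ = 0.693147 / 22.3 = 0.03108 h⁻¹
e^(−kτ) = e^(−0.03108 × 27.5) = 0.4254
Accumulation ratio R = 1 / (1 − e^(−kτ)) = 1 / (1 − 0.4254) = 1.740
Steady-state peak = C₀ × R = 4.21 × 1.740 = 7.325 mg/L

7.33 mg/L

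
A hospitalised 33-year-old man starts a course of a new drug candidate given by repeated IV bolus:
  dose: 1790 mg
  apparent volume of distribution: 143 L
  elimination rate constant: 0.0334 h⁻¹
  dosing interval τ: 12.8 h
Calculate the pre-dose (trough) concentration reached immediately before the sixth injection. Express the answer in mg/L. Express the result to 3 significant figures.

C₀ per dose = Dose / Vd = 1790 / 143 = 12.52 mg/L
Fraction remaining after one interval: r = e^(−kτ) = e^(−0.03340 × 12.8) = 0.6521
Before dose 6, 5 doses have been given (aged 1τ, 2τ, 3τ, 4τ, 5τ).
C_trough = C₀ × (r + r² + … + r^5) = C₀ × r(1−r^5)/(1−r)
        = 12.52 × 0.6521 × (1 − 0.1179) / (1 − 0.6521) = 20.70 mg/L

20.7 mg/L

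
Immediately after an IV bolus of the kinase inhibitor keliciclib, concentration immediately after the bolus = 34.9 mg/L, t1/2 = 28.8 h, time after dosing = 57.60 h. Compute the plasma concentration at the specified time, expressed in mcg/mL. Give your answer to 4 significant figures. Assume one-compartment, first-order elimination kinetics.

k = ln2 / t½ = 0.693147 / 28.8 = 0.02407 h⁻¹
t / t½ = 57.60 / 28.8 = 2 half-lives
C = C₀ × (1/2)^2 = 34.90 × 0.2500 = 8.725 mg/L
(8.725 mg/L = 8.725 mcg/mL)

8.725 mcg/mL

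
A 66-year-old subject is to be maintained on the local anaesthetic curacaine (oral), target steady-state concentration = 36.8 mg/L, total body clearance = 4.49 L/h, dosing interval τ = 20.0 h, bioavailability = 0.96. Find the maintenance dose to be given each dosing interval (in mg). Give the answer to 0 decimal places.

3442 mg

At steady state, F × (Dose/τ) = Css × CL.
Dose = Css × CL × τ / F = 36.8 × 4.490 × 20.0 / 0.96 = 3442 mg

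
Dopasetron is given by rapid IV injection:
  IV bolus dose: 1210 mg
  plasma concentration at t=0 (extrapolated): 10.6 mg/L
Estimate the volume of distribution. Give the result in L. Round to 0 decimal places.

Vd = Dose / C₀ = 1210 / 10.6 = 114.2 L

114 L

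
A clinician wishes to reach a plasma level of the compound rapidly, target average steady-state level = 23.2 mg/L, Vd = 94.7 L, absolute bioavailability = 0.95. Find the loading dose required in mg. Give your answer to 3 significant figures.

2310 mg

LD = Css × Vd / F = 23.2 × 94.7 / 0.95 = 2313 mg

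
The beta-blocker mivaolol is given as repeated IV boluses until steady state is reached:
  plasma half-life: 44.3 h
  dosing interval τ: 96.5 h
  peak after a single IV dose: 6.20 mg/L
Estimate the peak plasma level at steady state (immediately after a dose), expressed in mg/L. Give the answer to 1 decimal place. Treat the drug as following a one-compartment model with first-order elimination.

k = ln2 / t½ = 0.693147 / 44.3 = 0.01565 h⁻¹
e^(−kτ) = e^(−0.01565 × 96.5) = 0.2209
Accumulation ratio R = 1 / (1 − e^(−kτ)) = 1 / (1 − 0.2209) = 1.284
Steady-state peak = C₀ × R = 6.20 × 1.284 = 7.961 mg/L

8.0 mg/L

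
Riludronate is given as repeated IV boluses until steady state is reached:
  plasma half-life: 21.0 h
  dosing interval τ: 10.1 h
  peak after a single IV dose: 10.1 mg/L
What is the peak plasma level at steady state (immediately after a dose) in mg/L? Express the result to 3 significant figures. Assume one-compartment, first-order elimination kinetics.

35.6 mg/L

k = ln2 / t½ = 0.693147 / 21.0 = 0.03301 h⁻¹
e^(−kτ) = e^(−0.03301 × 10.1) = 0.7165
Accumulation ratio R = 1 / (1 − e^(−kτ)) = 1 / (1 − 0.7165) = 3.527
Steady-state peak = C₀ × R = 10.1 × 3.527 = 35.62 mg/L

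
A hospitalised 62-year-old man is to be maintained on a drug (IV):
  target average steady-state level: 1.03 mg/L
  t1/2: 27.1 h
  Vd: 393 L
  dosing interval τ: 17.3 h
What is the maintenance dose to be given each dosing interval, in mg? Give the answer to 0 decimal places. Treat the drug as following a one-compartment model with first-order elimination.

179 mg

k = ln2 / t½ = 0.693147 / 27.1 = 0.02558 h⁻¹
CL = k × Vd = 0.02558 × 393 = 10.05 L/h
At steady state, Dose/τ = Css × CL.
Dose = Css × CL × τ = 1.03 × 10.05 × 17.3 = 179.1 mg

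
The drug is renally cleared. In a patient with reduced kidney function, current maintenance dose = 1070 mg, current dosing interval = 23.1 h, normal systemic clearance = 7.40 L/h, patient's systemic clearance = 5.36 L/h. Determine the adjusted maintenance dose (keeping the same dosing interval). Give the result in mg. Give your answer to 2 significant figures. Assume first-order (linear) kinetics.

780 mg

To keep the same average steady-state level, dosing rate must scale with clearance.
CL ratio = 5.36 / 7.40 = 0.7243
New dose (same interval) = 1070 × 0.7243 = 775.0 mg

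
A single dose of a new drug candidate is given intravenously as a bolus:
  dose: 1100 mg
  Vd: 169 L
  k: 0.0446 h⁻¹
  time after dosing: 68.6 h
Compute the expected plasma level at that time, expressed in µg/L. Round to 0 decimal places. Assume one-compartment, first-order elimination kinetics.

C₀ = Dose / Vd = 1100 / 169 = 6.509 mg/L
C = C₀ · e^(−k·t) = 6.509 × e^(−0.04460 × 68.6)
  = 6.509 × 0.04691 = 0.3053 mg/L
Convert: 0.3053 mg/L × 1000 = 305.3 µg/L

305 µg/L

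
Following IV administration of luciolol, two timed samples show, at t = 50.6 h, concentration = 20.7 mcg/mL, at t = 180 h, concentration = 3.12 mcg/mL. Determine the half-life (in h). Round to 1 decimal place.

47.4 h

k = ln(C₁/C₂) / (t₂ − t₁) = ln(20.7/3.12) / (180 − 50.6)
  = 1.892 / 129.4 = 0.01462 h⁻¹
t½ = ln2 / k = 0.693147 / 0.01462 = 47.41 h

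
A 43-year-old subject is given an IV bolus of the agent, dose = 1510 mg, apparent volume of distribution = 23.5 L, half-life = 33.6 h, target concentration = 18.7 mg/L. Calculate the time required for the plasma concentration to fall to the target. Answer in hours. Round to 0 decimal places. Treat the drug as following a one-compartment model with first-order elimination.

C₀ = Dose / Vd = 1510 / 23.5 = 64.26 mg/L
k = ln2 / t½ = 0.693147 / 33.6 = 0.02063 h⁻¹
t = ln(C₀ / C) / k = ln(64.26 / 18.7) / 0.02063
  = ln(3.436) / 0.02063 = 1.234 / 0.02063 = 59.82 h

60 h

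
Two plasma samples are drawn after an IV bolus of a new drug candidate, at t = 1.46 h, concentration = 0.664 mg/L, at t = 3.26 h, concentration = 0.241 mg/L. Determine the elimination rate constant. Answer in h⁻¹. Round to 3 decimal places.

0.563 h⁻¹

k = ln(C₁/C₂) / (t₂ − t₁) = ln(0.664/0.241) / (3.26 − 1.46)
  = 1.013 / 1.800 = 0.5628 h⁻¹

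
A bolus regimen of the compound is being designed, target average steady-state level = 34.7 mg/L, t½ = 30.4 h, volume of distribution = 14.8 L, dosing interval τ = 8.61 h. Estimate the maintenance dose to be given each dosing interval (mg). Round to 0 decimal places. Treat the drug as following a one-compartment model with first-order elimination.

k = ln2 / t½ = 0.693147 / 30.4 = 0.02280 h⁻¹
CL = k × Vd = 0.02280 × 14.8 = 0.3374 L/h
At steady state, Dose/τ = Css × CL.
Dose = Css × CL × τ = 34.7 × 0.3374 × 8.61 = 100.8 mg

101 mg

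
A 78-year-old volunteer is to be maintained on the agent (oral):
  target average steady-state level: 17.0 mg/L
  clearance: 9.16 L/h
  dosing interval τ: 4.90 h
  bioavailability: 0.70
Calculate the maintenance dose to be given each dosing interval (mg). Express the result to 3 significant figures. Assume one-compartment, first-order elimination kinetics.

1090 mg

At steady state, F × (Dose/τ) = Css × CL.
Dose = Css × CL × τ / F = 17.0 × 9.160 × 4.90 / 0.70 = 1090 mg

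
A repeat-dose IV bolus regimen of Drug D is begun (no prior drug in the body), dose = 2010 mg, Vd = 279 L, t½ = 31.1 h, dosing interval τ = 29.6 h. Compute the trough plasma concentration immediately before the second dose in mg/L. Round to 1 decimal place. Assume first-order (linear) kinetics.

3.7 mg/L

C₀ per dose = Dose / Vd = 2010 / 279 = 7.204 mg/L
k = ln2 / t½ = 0.693147 / 31.1 = 0.02229 h⁻¹
Fraction remaining after one interval: r = e^(−kτ) = e^(−0.02229 × 29.6) = 0.5170
Before dose 2, 1 dose has been given (aged 1τ).
C_trough = C₀ × r = 7.204 × 0.5170 = 3.724 mg/L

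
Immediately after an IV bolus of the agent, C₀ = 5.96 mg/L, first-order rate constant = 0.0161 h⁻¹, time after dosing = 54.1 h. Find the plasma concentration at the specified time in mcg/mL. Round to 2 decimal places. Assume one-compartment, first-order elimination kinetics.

C = C₀ · e^(−k·t) = 5.960 × e^(−0.01610 × 54.1)
  = 5.960 × 0.4185 = 2.494 mg/L
(2.494 mg/L = 2.494 mcg/mL)

2.49 mcg/mL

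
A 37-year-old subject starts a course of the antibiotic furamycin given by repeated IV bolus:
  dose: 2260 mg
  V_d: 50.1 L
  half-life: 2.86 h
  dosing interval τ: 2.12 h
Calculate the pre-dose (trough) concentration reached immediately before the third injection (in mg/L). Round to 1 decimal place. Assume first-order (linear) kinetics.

C₀ per dose = Dose / Vd = 2260 / 50.1 = 45.11 mg/L
k = ln2 / t½ = 0.693147 / 2.86 = 0.2424 h⁻¹
Fraction remaining after one interval: r = e^(−kτ) = e^(−0.2424 × 2.12) = 0.5982
Before dose 3, 2 doses have been given (aged 1τ, 2τ).
C_trough = C₀ × (r + r²) = 45.11 × (0.5982 + 0.3578) = 43.13 mg/L

43.1 mg/L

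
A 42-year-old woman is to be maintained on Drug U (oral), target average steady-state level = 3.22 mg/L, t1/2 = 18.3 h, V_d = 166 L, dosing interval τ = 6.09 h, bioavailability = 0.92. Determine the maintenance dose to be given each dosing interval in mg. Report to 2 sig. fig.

130 mg

k = ln2 / t½ = 0.693147 / 18.3 = 0.03788 h⁻¹
CL = k × Vd = 0.03788 × 166 = 6.288 L/h
At steady state, F × (Dose/τ) = Css × CL.
Dose = Css × CL × τ / F = 3.22 × 6.288 × 6.09 / 0.92 = 134.0 mg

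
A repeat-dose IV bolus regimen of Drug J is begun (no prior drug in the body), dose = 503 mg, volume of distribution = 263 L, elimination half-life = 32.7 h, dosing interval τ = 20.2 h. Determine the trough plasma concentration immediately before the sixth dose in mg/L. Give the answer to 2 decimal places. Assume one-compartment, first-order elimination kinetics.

C₀ per dose = Dose / Vd = 503 / 263 = 1.913 mg/L
k = ln2 / t½ = 0.693147 / 32.7 = 0.02120 h⁻¹
Fraction remaining after one interval: r = e^(−kτ) = e^(−0.02120 × 20.2) = 0.6517
Before dose 6, 5 doses have been given (aged 1τ, 2τ, 3τ, 4τ, 5τ).
C_trough = C₀ × (r + r² + … + r^5) = C₀ × r(1−r^5)/(1−r)
        = 1.913 × 0.6517 × (1 − 0.1176) / (1 − 0.6517) = 3.158 mg/L

3.16 mg/L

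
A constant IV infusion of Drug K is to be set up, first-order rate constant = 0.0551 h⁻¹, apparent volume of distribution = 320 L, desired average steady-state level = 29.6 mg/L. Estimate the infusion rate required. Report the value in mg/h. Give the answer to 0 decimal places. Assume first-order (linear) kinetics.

CL = k × Vd = 0.05510 × 320 = 17.63 L/h
At steady state, infusion rate R₀ = Css × CL = 29.6 × 17.63 = 521.8 mg/h

522 mg/h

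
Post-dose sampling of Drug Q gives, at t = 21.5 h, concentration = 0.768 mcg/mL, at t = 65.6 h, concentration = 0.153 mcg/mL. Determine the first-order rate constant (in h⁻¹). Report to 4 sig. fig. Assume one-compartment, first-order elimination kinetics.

k = ln(C₁/C₂) / (t₂ − t₁) = ln(0.768/0.153) / (65.6 − 21.5)
  = 1.613 / 44.10 = 0.03658 h⁻¹

0.03658 h⁻¹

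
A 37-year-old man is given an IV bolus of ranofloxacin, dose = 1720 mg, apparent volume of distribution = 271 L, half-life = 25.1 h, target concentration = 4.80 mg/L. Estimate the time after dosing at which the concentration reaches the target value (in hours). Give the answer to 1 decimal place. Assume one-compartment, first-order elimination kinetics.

10.1 h

C₀ = Dose / Vd = 1720 / 271 = 6.347 mg/L
k = ln2 / t½ = 0.693147 / 25.1 = 0.02762 h⁻¹
t = ln(C₀ / C) / k = ln(6.347 / 4.80) / 0.02762
  = ln(1.322) / 0.02762 = 0.2791 / 0.02762 = 10.10 h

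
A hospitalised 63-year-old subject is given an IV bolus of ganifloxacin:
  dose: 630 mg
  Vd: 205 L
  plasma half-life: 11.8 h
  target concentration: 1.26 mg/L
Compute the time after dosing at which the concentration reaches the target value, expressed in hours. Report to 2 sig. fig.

15 h

C₀ = Dose / Vd = 630.0 / 205 = 3.073 mg/L
k = ln2 / t½ = 0.693147 / 11.8 = 0.05874 h⁻¹
t = ln(C₀ / C) / k = ln(3.073 / 1.26) / 0.05874
  = ln(2.439) / 0.05874 = 0.8916 / 0.05874 = 15.18 h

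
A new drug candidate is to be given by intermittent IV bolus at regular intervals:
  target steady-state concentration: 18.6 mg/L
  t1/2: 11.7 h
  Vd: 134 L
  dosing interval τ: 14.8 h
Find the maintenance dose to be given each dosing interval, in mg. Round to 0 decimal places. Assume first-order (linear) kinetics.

k = ln2 / t½ = 0.693147 / 11.7 = 0.05924 h⁻¹
CL = k × Vd = 0.05924 × 134 = 7.938 L/h
At steady state, Dose/τ = Css × CL.
Dose = Css × CL × τ = 18.6 × 7.938 × 14.8 = 2185 mg

2185 mg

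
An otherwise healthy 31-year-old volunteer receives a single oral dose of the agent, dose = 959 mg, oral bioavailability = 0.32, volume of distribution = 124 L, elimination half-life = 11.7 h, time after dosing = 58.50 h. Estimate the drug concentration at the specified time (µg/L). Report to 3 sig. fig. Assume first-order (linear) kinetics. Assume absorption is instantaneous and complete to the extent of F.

77.3 µg/L

Amount reaching circulation = F × Dose = 0.32 × 959.0 = 306.9 mg
C₀ = F·Dose / Vd = 306.9 / 124 = 2.475 mg/L
k = ln2 / t½ = 0.693147 / 11.7 = 0.05924 h⁻¹
t / t½ = 58.50 / 11.7 = 5 half-lives
C = C₀ × (1/2)^5 = 2.475 × 0.03125 = 0.07734 mg/L
Convert: 0.07734 mg/L × 1000 = 77.34 µg/L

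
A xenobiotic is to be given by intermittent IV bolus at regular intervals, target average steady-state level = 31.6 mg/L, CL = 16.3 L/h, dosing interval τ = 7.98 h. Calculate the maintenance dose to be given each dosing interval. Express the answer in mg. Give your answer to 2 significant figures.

At steady state, Dose/τ = Css × CL.
Dose = Css × CL × τ = 31.6 × 16.30 × 7.98 = 4110 mg

4100 mg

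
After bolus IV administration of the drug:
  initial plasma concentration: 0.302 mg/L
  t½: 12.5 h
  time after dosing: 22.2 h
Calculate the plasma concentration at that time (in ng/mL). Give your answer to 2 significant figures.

k = ln2 / t½ = 0.693147 / 12.5 = 0.05545 h⁻¹
C = C₀ · e^(−k·t) = 0.3020 × e^(−0.05545 × 22.2)
  = 0.3020 × 0.2920 = 0.08818 mg/L
Convert: 0.08818 mg/L × 1000 = 88.18 ng/mL

88 ng/mL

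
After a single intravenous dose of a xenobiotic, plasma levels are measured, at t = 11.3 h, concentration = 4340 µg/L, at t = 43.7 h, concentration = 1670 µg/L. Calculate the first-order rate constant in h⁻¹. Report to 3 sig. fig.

k = ln(C₁/C₂) / (t₂ − t₁) = ln(4340/1670) / (43.7 − 11.3)
  = 0.9551 / 32.40 = 0.02948 h⁻¹

0.0295 h⁻¹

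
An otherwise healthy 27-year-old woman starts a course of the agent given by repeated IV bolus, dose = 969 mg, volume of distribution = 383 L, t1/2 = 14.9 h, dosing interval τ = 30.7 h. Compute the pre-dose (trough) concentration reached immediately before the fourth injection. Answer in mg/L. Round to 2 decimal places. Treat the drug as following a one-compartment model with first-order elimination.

C₀ per dose = Dose / Vd = 969 / 383 = 2.530 mg/L
k = ln2 / t½ = 0.693147 / 14.9 = 0.04652 h⁻¹
Fraction remaining after one interval: r = e^(−kτ) = e^(−0.04652 × 30.7) = 0.2397
Before dose 4, 3 doses have been given (aged 1τ, 2τ, 3τ).
C_trough = C₀ × (r + r² + … + r^3) = C₀ × r(1−r^3)/(1−r)
        = 2.530 × 0.2397 × (1 − 0.01377) / (1 − 0.2397) = 0.7867 mg/L

0.79 mg/L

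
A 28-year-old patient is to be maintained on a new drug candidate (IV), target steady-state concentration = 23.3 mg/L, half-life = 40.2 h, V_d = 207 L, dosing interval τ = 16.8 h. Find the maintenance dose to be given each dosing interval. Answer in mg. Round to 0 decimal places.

k = ln2 / t½ = 0.693147 / 40.2 = 0.01724 h⁻¹
CL = k × Vd = 0.01724 × 207 = 3.569 L/h
At steady state, Dose/τ = Css × CL.
Dose = Css × CL × τ = 23.3 × 3.569 × 16.8 = 1397 mg

1397 mg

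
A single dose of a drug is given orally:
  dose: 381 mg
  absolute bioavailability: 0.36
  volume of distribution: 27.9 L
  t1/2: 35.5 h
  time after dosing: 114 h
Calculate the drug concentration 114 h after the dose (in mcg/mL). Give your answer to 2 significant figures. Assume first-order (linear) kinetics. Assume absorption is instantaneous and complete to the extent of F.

0.53 mcg/mL

Amount reaching circulation = F × Dose = 0.36 × 381.0 = 137.2 mg
C₀ = F·Dose / Vd = 137.2 / 27.9 = 4.918 mg/L
k = ln2 / t½ = 0.693147 / 35.5 = 0.01953 h⁻¹
C = C₀ · e^(−k·t) = 4.918 × e^(−0.01953 × 114)
  = 4.918 × 0.1079 = 0.5307 mg/L
(0.5307 mg/L = 0.5307 mcg/mL)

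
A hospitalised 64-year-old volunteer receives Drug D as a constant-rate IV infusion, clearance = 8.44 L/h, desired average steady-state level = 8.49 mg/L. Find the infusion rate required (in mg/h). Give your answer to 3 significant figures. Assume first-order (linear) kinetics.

At steady state, infusion rate R₀ = Css × CL = 8.49 × 8.440 = 71.66 mg/h

71.7 mg/h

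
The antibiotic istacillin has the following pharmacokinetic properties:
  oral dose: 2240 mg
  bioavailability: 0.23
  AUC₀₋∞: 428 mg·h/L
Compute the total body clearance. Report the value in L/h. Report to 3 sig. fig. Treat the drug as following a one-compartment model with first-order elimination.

1.20 L/h

CL = F·Dose / AUC = 0.23 × 2240 / 428 = 1.204 L/h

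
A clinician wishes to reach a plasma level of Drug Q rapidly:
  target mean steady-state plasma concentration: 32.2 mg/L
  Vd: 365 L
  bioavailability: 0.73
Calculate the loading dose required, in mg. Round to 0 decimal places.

LD = Css × Vd / F = 32.2 × 365 / 0.73 = 16100 mg

16100 mg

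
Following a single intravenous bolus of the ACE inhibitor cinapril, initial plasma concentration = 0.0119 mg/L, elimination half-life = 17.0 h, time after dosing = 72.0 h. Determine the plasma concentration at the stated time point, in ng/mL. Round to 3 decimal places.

0.632 ng/mL

k = ln2 / t½ = 0.693147 / 17.0 = 0.04077 h⁻¹
C = C₀ · e^(−k·t) = 0.01190 × e^(−0.04077 × 72.0)
  = 0.01190 × 0.05311 = 0.0006320 mg/L
Convert: 0.0006320 mg/L × 1000 = 0.6320 ng/mL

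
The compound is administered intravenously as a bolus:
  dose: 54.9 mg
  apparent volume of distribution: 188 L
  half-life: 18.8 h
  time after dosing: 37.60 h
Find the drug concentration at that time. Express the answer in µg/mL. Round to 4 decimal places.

0.0730 µg/mL

C₀ = Dose / Vd = 54.90 / 188 = 0.2920 mg/L
k = ln2 / t½ = 0.693147 / 18.8 = 0.03687 h⁻¹
t / t½ = 37.60 / 18.8 = 2 half-lives
C = C₀ × (1/2)^2 = 0.2920 × 0.2500 = 0.07300 mg/L
(0.07300 mg/L = 0.07300 µg/mL)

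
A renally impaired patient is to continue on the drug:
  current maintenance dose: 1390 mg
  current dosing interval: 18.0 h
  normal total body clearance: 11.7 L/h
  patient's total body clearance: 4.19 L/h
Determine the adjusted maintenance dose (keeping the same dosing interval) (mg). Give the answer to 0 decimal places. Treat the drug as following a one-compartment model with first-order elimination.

To keep the same average steady-state level, dosing rate must scale with clearance.
CL ratio = 4.19 / 11.7 = 0.3581
New dose (same interval) = 1390 × 0.3581 = 497.8 mg

498 mg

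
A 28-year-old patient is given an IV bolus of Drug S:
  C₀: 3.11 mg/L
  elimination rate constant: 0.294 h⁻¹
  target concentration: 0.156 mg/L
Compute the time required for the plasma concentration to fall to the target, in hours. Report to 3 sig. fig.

10.2 h

t = ln(C₀ / C) / k = ln(3.110 / 0.156) / 0.2940
  = ln(19.94) / 0.2940 = 2.993 / 0.2940 = 10.18 h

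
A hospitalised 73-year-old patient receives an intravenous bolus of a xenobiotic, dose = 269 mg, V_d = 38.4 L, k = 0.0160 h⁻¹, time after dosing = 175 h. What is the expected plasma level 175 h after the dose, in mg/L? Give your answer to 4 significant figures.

0.4260 mg/L

C₀ = Dose / Vd = 269.0 / 38.4 = 7.005 mg/L
C = C₀ · e^(−k·t) = 7.005 × e^(−0.01600 × 175)
  = 7.005 × 0.06081 = 0.4260 mg/L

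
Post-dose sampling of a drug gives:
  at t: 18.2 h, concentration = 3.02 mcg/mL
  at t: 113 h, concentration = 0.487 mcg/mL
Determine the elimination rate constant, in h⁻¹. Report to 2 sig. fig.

k = ln(C₁/C₂) / (t₂ − t₁) = ln(3.02/0.487) / (113 − 18.2)
  = 1.825 / 94.80 = 0.01925 h⁻¹

0.019 h⁻¹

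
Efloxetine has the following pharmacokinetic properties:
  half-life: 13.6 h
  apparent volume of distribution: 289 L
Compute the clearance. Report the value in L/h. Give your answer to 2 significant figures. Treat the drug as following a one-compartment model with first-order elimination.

k = ln2 / t½ = 0.693147 / 13.6 = 0.05097 h⁻¹
CL = k × Vd = 0.05097 × 289 = 14.73 L/h

15 L/h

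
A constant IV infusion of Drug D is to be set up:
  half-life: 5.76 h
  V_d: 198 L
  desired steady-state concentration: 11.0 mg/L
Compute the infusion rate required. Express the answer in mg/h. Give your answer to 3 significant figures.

k = ln2 / t½ = 0.693147 / 5.76 = 0.1203 h⁻¹
CL = k × Vd = 0.1203 × 198 = 23.82 L/h
At steady state, infusion rate R₀ = Css × CL = 11.0 × 23.82 = 262.0 mg/h

262 mg/h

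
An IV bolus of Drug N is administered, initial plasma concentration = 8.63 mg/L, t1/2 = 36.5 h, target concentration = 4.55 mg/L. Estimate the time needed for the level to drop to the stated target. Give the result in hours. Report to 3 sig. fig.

k = ln2 / t½ = 0.693147 / 36.5 = 0.01899 h⁻¹
t = ln(C₀ / C) / k = ln(8.630 / 4.55) / 0.01899
  = ln(1.897) / 0.01899 = 0.6403 / 0.01899 = 33.72 h

33.7 h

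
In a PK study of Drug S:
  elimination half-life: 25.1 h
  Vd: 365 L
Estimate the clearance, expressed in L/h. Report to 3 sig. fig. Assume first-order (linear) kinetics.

10.1 L/h

k = ln2 / t½ = 0.693147 / 25.1 = 0.02762 h⁻¹
CL = k × Vd = 0.02762 × 365 = 10.08 L/h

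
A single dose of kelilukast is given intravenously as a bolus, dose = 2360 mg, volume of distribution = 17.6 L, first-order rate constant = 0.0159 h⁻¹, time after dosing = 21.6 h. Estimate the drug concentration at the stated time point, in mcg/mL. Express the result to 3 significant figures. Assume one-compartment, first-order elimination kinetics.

C₀ = Dose / Vd = 2360 / 17.6 = 134.1 mg/L
C = C₀ · e^(−k·t) = 134.1 × e^(−0.01590 × 21.6)
  = 134.1 × 0.7093 = 95.12 mg/L
(95.12 mg/L = 95.12 mcg/mL)

95.1 mcg/mL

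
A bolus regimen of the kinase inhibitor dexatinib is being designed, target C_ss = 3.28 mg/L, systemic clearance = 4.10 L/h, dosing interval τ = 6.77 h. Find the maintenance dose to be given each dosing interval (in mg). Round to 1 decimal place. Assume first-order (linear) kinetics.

91.0 mg

At steady state, Dose/τ = Css × CL.
Dose = Css × CL × τ = 3.28 × 4.100 × 6.77 = 91.04 mg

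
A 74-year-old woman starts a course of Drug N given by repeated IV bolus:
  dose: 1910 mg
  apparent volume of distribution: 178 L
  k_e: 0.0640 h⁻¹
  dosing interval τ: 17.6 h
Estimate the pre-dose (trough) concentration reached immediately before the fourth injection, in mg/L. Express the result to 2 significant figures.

5.0 mg/L

C₀ per dose = Dose / Vd = 1910 / 178 = 10.73 mg/L
Fraction remaining after one interval: r = e^(−kτ) = e^(−0.06400 × 17.6) = 0.3242
Before dose 4, 3 doses have been given (aged 1τ, 2τ, 3τ).
C_trough = C₀ × (r + r² + … + r^3) = C₀ × r(1−r^3)/(1−r)
        = 10.73 × 0.3242 × (1 − 0.03408) / (1 − 0.3242) = 4.972 mg/L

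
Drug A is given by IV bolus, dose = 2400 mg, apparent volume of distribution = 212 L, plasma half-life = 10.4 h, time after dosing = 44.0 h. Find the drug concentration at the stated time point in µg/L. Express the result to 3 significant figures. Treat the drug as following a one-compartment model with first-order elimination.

603 µg/L

C₀ = Dose / Vd = 2400 / 212 = 11.32 mg/L
k = ln2 / t½ = 0.693147 / 10.4 = 0.06665 h⁻¹
C = C₀ · e^(−k·t) = 11.32 × e^(−0.06665 × 44.0)
  = 11.32 × 0.05326 = 0.6029 mg/L
Convert: 0.6029 mg/L × 1000 = 602.9 µg/L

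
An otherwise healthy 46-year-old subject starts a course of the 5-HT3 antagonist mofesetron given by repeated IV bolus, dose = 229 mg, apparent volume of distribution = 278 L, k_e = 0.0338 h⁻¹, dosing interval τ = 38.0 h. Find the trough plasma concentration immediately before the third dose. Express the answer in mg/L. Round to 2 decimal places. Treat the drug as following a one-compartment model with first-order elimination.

0.29 mg/L

C₀ per dose = Dose / Vd = 229 / 278 = 0.8237 mg/L
Fraction remaining after one interval: r = e^(−kτ) = e^(−0.03380 × 38.0) = 0.2768
Before dose 3, 2 doses have been given (aged 1τ, 2τ).
C_trough = C₀ × (r + r²) = 0.8237 × (0.2768 + 0.07662) = 0.2911 mg/L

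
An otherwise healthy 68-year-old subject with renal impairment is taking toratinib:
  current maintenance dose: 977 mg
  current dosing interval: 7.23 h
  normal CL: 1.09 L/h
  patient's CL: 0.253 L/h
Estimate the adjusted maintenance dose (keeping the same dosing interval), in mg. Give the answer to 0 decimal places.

To keep the same average steady-state level, dosing rate must scale with clearance.
CL ratio = 0.253 / 1.09 = 0.2321
New dose (same interval) = 977 × 0.2321 = 226.8 mg

227 mg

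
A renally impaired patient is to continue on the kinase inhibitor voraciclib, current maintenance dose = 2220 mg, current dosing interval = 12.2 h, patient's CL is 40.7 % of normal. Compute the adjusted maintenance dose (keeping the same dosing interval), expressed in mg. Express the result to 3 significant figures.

To keep the same average steady-state level, dosing rate must scale with clearance.
CL ratio = 40.7 / 100 = 0.4070
New dose (same interval) = 2220 × 0.4070 = 903.5 mg

904 mg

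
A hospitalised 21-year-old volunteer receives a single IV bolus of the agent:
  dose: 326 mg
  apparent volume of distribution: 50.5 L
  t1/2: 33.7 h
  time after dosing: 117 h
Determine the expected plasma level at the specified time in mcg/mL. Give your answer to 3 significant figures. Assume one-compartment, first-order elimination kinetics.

C₀ = Dose / Vd = 326.0 / 50.5 = 6.455 mg/L
k = ln2 / t½ = 0.693147 / 33.7 = 0.02057 h⁻¹
C = C₀ · e^(−k·t) = 6.455 × e^(−0.02057 × 117)
  = 6.455 × 0.09011 = 0.5817 mg/L
(0.5817 mg/L = 0.5817 mcg/mL)

0.582 mcg/mL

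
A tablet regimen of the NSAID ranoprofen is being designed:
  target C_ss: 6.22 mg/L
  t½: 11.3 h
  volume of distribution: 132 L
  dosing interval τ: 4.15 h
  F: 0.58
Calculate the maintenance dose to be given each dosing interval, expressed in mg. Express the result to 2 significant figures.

k = ln2 / t½ = 0.693147 / 11.3 = 0.06134 h⁻¹
CL = k × Vd = 0.06134 × 132 = 8.097 L/h
At steady state, F × (Dose/τ) = Css × CL.
Dose = Css × CL × τ / F = 6.22 × 8.097 × 4.15 / 0.58 = 360.4 mg

360 mg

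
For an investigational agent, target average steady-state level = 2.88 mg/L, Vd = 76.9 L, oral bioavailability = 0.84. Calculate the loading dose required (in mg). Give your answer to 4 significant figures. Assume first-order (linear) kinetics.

LD = Css × Vd / F = 2.88 × 76.9 / 0.84 = 263.7 mg

263.7 mg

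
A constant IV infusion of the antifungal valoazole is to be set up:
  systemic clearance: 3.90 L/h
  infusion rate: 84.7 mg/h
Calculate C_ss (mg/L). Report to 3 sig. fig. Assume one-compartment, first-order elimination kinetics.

At steady state Css = R₀ / CL = 84.7 / 3.900 = 21.72 mg/L

21.7 mg/L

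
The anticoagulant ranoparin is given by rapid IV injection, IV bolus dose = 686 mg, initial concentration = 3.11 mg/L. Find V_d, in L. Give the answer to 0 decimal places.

221 L

Vd = Dose / C₀ = 686.0 / 3.11 = 220.6 L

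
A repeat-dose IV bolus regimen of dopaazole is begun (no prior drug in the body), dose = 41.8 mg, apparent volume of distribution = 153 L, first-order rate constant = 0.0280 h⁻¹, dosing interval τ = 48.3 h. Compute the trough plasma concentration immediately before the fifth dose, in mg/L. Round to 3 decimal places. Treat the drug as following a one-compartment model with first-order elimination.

0.095 mg/L

C₀ per dose = Dose / Vd = 41.8 / 153 = 0.2732 mg/L
Fraction remaining after one interval: r = e^(−kτ) = e^(−0.02800 × 48.3) = 0.2586
Before dose 5, 4 doses have been given (aged 1τ, 2τ, 3τ, 4τ).
C_trough = C₀ × (r + r² + … + r^4) = C₀ × r(1−r^4)/(1−r)
        = 0.2732 × 0.2586 × (1 − 0.004472) / (1 − 0.2586) = 0.09487 mg/L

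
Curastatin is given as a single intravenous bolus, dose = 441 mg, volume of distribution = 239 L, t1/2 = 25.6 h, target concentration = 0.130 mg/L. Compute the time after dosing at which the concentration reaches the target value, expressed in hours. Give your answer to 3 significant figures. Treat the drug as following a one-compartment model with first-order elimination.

C₀ = Dose / Vd = 441.0 / 239 = 1.845 mg/L
k = ln2 / t½ = 0.693147 / 25.6 = 0.02708 h⁻¹
t = ln(C₀ / C) / k = ln(1.845 / 0.130) / 0.02708
  = ln(14.19) / 0.02708 = 2.653 / 0.02708 = 97.97 h

98.0 h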